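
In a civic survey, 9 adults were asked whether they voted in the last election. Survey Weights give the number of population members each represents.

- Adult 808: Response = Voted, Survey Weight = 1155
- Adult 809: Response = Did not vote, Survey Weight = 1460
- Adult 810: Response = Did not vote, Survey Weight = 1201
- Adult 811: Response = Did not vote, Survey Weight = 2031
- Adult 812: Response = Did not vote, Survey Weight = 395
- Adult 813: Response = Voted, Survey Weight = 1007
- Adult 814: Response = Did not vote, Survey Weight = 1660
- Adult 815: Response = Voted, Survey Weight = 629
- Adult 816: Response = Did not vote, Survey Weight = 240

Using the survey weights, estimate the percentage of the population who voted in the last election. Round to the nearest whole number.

29

Sum of weights for 'Voted' = 1155 + 1007 + 629 = 2791
Total weight = 1155 + 1460 + 1201 + 2031 + 395 + 1007 + 1660 + 629 + 240 = 9778
Weighted proportion = 2791 / 9778 = 0.28543669 → 28.543669%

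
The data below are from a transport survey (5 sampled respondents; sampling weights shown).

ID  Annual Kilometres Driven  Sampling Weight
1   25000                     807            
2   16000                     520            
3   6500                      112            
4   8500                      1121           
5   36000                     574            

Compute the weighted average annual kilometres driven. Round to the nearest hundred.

Weighted sum = 25000×807 + 16000×520 + 6500×112 + 8500×1121 + 36000×574
  = 20175000 + 8320000 + 728000 + 9528500 + 20664000 = 59415500
Sum of weights = 807 + 520 + 112 + 1121 + 574 = 3134
Weighted mean = 59415500 / 3134 = 18958.36

19000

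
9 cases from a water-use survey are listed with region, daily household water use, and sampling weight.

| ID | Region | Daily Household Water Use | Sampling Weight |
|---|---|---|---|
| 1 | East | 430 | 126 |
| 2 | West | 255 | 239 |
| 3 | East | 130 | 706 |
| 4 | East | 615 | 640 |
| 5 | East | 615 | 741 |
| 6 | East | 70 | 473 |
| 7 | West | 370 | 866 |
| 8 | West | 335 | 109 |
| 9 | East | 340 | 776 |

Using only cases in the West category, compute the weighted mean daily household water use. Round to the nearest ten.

340

West rows: 2, 7, 8
Weighted sum = 255×239 + 370×866 + 335×109
  = 60945 + 320420 + 36515 = 417880
Sum of weights = 239 + 866 + 109 = 1214
Weighted mean = 417880 / 1214 = 344.21746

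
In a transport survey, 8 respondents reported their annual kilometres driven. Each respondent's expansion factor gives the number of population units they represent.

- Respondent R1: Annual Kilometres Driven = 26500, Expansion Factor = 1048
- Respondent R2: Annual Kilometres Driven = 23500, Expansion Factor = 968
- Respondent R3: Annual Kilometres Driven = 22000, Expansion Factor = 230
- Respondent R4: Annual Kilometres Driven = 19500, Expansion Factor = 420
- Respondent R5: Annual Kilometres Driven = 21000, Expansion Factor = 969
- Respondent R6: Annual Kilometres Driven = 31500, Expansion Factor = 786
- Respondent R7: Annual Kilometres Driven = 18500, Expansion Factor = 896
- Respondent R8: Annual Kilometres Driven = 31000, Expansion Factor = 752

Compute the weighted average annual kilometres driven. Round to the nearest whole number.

24512

Weighted sum = 26500×1048 + 23500×968 + 22000×230 + 19500×420 + 21000×969 + 31500×786 + 18500×896 + 31000×752
  = 27772000 + 22748000 + 5060000 + 8190000 + 20349000 + 24759000 + 16576000 + 23312000 = 148766000
Sum of weights = 1048 + 968 + 230 + 420 + 969 + 786 + 896 + 752 = 6069
Weighted mean = 148766000 / 6069 = 24512.44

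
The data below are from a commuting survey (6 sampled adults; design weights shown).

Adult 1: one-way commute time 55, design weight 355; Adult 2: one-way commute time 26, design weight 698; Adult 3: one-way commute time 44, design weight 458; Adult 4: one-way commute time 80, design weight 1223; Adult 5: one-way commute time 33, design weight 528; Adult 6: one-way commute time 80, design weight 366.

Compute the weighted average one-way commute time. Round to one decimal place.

55.8

Weighted sum = 55×355 + 26×698 + 44×458 + 80×1223 + 33×528 + 80×366
  = 19525 + 18148 + 20152 + 97840 + 17424 + 29280 = 202369
Sum of weights = 355 + 698 + 458 + 1223 + 528 + 366 = 3628
Weighted mean = 202369 / 3628 = 55.779768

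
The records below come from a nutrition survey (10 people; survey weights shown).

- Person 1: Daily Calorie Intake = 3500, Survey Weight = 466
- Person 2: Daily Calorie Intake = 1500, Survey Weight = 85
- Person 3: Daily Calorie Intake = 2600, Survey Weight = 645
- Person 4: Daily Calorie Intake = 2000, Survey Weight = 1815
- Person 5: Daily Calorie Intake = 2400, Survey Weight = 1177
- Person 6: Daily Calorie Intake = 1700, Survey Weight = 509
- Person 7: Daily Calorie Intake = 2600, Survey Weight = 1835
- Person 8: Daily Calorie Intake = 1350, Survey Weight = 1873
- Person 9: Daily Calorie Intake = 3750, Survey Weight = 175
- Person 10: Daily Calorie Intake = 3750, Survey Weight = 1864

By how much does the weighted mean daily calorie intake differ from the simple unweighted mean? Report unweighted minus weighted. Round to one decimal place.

54.1

Unweighted sum = 3500 + 1500 + 2600 + 2000 + 2400 + 1700 + 2600 + 1350 + 3750 + 3750 = 25150
Unweighted mean = 25150 / 10 = 2515
Weighted sum = 3500×466 + 1500×85 + 2600×645 + 2000×1815 + 2400×1177 + 1700×509 + 2600×1835 + 1350×1873 + 3750×175 + 3750×1864
  = 1631000 + 127500 + 1677000 + 3630000 + 2824800 + 865300 + 4771000 + 2528550 + 656250 + 6990000 = 25701400
Sum of weights = 466 + 85 + 645 + 1815 + 1177 + 509 + 1835 + 1873 + 175 + 1864 = 10444
Weighted mean = 25701400 / 10444 = 2460.8771
Difference (unweighted minus weighted) = 54.122941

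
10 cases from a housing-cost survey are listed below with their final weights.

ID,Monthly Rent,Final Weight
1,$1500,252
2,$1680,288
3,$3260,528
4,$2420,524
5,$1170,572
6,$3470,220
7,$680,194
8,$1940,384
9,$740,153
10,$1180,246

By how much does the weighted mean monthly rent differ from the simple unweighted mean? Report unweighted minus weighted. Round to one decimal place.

-149.1

Unweighted sum = 1500 + 1680 + 3260 + 2420 + 1170 + 3470 + 680 + 1940 + 740 + 1180 = 18040
Unweighted mean = 18040 / 10 = 1804
Weighted sum = 6564220
Sum of weights = 252 + 288 + 528 + 524 + 572 + 220 + 194 + 384 + 153 + 246 = 3361
Weighted mean = 6564220 / 3361 = 1953.0556
Difference (unweighted minus weighted) = -149.05564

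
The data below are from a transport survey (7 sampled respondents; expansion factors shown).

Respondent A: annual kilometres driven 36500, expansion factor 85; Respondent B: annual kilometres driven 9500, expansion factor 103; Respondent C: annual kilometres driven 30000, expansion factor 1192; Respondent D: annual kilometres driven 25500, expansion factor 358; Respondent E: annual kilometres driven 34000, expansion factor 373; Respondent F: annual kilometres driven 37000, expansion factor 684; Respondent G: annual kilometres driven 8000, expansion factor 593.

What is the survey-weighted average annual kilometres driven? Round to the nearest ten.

Weighted sum = 36500×85 + 9500×103 + 30000×1192 + 25500×358 + 34000×373 + 37000×684 + 8000×593
  = 3102500 + 978500 + 35760000 + 9129000 + 12682000 + 25308000 + 4744000 = 91704000
Sum of weights = 85 + 103 + 1192 + 358 + 373 + 684 + 593 = 3388
Weighted mean = 91704000 / 3388 = 27067.296

27070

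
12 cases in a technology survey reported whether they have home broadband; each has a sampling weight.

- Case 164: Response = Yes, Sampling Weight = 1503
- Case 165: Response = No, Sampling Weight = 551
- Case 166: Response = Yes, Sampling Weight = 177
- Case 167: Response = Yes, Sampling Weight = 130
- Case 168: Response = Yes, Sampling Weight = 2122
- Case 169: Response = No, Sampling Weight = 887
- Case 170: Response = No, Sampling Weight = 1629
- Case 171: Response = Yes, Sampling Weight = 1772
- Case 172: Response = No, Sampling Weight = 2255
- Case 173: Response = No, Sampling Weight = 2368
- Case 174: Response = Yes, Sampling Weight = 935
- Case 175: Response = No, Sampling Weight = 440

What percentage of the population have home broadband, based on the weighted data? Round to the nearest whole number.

Sum of weights for 'Yes' = 1503 + 177 + 130 + 2122 + 1772 + 935 = 6639
Total weight = 1503 + 551 + 177 + 130 + 2122 + 887 + 1629 + 1772 + 2255 + 2368 + 935 + 440 = 14769
Weighted proportion = 6639 / 14769 = 0.44952265 → 44.952265%

45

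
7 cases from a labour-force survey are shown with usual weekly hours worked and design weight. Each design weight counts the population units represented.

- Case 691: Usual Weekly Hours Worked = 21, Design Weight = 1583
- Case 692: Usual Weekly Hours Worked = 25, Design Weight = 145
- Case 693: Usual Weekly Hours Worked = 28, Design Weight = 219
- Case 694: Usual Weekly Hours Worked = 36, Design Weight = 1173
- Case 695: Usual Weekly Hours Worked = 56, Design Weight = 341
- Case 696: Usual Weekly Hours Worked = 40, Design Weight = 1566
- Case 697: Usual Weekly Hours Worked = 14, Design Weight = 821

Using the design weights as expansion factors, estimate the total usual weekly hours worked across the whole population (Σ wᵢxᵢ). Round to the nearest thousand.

178000

Weighted total = 21×1583 + 25×145 + 28×219 + 36×1173 + 56×341 + 40×1566 + 14×821
  = 178458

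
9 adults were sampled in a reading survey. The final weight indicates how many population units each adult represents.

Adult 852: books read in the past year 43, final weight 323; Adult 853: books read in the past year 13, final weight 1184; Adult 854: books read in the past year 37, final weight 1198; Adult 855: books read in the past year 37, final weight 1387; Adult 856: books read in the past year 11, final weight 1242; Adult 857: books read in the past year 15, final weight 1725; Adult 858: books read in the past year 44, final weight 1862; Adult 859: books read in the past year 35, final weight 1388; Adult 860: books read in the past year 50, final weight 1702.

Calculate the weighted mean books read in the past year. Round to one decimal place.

31.6

Weighted sum = 43×323 + 13×1184 + 37×1198 + 37×1387 + 11×1242 + 15×1725 + 44×1862 + 35×1388 + 50×1702
  = 13889 + 15392 + 44326 + 51319 + 13662 + 25875 + 81928 + 48580 + 85100 = 380071
Sum of weights = 323 + 1184 + 1198 + 1387 + 1242 + 1725 + 1862 + 1388 + 1702 = 12011
Weighted mean = 380071 / 12011 = 31.643577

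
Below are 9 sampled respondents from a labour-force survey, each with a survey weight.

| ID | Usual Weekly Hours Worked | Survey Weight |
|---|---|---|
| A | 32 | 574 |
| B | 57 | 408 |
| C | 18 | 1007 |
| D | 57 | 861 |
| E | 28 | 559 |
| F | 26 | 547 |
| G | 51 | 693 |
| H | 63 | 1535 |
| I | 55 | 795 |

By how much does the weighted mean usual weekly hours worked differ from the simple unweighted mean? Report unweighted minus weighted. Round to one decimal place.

-2.1

Unweighted sum = 32 + 57 + 18 + 57 + 28 + 26 + 51 + 63 + 55 = 387
Unweighted mean = 387 / 9 = 43
Weighted sum = 32×574 + 57×408 + 18×1007 + 57×861 + 28×559 + 26×547 + 51×693 + 63×1535 + 55×795
  = 18368 + 23256 + 18126 + 49077 + 15652 + 14222 + 35343 + 96705 + 43725 = 314474
Sum of weights = 574 + 408 + 1007 + 861 + 559 + 547 + 693 + 1535 + 795 = 6979
Weighted mean = 314474 / 6979 = 45.060037
Difference (unweighted minus weighted) = -2.0600373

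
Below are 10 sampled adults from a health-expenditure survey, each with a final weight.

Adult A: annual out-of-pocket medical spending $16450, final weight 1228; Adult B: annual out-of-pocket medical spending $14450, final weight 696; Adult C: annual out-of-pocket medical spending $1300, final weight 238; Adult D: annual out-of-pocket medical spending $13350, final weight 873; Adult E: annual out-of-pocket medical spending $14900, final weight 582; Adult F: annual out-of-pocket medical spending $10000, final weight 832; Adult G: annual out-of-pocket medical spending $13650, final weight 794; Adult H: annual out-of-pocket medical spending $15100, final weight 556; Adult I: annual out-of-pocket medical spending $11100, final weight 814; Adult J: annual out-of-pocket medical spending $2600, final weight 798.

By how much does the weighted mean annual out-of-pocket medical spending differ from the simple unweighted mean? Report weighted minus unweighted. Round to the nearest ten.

790

Unweighted sum = 112900
Unweighted mean = 112900 / 10 = 11290
Weighted sum = 16450×1228 + 14450×696 + 1300×238 + 13350×873 + 14900×582 + 10000×832 + 13650×794 + 15100×556 + 11100×814 + 2600×798
  = 20200600 + 10057200 + 309400 + 11654550 + 8671800 + 8320000 + 10838100 + 8395600 + 9035400 + 2074800 = 89557450
Sum of weights = 7411
Weighted mean = 89557450 / 7411 = 12084.395
Difference (weighted minus unweighted) = 794.39482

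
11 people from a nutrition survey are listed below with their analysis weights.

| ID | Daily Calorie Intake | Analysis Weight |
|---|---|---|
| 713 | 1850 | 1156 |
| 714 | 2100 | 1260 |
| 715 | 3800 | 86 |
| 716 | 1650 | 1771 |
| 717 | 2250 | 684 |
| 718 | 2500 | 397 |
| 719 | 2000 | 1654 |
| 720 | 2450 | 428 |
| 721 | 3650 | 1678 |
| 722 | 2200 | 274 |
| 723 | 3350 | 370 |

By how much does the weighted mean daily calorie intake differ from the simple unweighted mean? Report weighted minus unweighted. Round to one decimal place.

-181.6

Unweighted sum = 1850 + 2100 + 3800 + 1650 + 2250 + 2500 + 2000 + 2450 + 3650 + 2200 + 3350 = 27800
Unweighted mean = 27800 / 11 = 2527.2727
Weighted sum = 1850×1156 + 2100×1260 + 3800×86 + 1650×1771 + 2250×684 + 2500×397 + 2000×1654 + 2450×428 + 3650×1678 + 2200×274 + 3350×370
  = 2138600 + 2646000 + 326800 + 2922150 + 1539000 + 992500 + 3308000 + 1048600 + 6124700 + 602800 + 1239500 = 22888650
Sum of weights = 1156 + 1260 + 86 + 1771 + 684 + 397 + 1654 + 428 + 1678 + 274 + 370 = 9758
Weighted mean = 22888650 / 9758 = 2345.6292
Difference (weighted minus unweighted) = -181.6435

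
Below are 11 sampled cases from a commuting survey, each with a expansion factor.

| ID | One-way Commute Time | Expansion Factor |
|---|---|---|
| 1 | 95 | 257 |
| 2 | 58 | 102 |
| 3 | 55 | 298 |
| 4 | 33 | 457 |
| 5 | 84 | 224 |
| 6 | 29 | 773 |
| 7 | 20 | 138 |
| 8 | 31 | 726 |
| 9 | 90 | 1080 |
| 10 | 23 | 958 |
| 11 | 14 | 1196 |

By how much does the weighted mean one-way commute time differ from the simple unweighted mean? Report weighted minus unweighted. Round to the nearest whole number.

-6

Unweighted sum = 532
Unweighted mean = 532 / 11 = 48.363636
Weighted sum = 95×257 + 58×102 + 55×298 + 33×457 + 84×224 + 29×773 + 20×138 + 31×726 + 90×1080 + 23×958 + 14×1196
  = 24415 + 5916 + 16390 + 15081 + 18816 + 22417 + 2760 + 22506 + 97200 + 22034 + 16744 = 264279
Sum of weights = 257 + 102 + 298 + 457 + 224 + 773 + 138 + 726 + 1080 + 958 + 1196 = 6209
Weighted mean = 264279 / 6209 = 42.563859
Difference (weighted minus unweighted) = -5.7997774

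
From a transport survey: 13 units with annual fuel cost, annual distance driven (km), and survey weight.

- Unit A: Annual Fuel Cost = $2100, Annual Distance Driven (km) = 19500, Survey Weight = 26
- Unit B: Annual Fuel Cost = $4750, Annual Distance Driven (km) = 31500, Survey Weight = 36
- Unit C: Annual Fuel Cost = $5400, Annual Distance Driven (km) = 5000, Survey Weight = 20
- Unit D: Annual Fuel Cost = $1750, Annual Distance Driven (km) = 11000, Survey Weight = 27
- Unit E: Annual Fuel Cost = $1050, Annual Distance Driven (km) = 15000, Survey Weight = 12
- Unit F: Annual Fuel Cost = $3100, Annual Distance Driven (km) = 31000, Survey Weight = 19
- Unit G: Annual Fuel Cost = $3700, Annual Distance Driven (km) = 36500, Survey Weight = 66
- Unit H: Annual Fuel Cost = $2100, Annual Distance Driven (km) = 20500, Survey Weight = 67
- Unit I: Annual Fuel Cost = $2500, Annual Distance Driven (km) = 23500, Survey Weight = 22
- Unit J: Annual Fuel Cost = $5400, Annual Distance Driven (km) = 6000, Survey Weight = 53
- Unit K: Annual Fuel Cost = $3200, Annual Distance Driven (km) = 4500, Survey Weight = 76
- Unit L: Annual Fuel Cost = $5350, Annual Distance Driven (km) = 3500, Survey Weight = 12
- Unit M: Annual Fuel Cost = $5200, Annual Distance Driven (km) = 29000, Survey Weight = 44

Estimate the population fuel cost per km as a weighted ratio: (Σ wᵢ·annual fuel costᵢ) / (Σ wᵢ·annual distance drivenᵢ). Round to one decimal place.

Σ wᵢ·y = 1714650
Σ wᵢ·x = 9084500
Ratio = 1714650 / 9084500 = 0.18874456

0.2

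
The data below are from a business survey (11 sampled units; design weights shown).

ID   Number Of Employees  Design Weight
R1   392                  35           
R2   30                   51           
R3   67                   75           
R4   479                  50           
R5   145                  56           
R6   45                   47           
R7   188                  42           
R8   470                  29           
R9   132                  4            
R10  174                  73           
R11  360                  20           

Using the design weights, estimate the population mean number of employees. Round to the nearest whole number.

Weighted sum = 392×35 + 30×51 + 67×75 + 479×50 + 145×56 + 45×47 + 188×42 + 470×29 + 132×4 + 174×73 + 360×20
  = 13720 + 1530 + 5025 + 23950 + 8120 + 2115 + 7896 + 13630 + 528 + 12702 + 7200 = 96416
Sum of weights = 482
Weighted mean = 96416 / 482 = 200.0332

200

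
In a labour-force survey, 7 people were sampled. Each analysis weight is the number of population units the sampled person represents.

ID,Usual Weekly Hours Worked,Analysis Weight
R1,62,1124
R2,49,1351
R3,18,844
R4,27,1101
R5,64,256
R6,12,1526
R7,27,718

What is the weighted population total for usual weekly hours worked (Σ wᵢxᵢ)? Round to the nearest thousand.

Weighted total = 62×1124 + 49×1351 + 18×844 + 27×1101 + 64×256 + 12×1526 + 27×718
  = 234888

235000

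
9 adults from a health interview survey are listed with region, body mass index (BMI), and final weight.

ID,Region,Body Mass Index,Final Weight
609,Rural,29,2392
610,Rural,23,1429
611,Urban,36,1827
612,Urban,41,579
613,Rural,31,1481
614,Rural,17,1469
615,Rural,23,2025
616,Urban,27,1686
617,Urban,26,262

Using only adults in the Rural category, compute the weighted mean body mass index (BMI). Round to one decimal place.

Rural rows: 609, 610, 613, 614, 615
Weighted sum = 29×2392 + 23×1429 + 31×1481 + 17×1469 + 23×2025
  = 69368 + 32867 + 45911 + 24973 + 46575 = 219694
Sum of weights = 2392 + 1429 + 1481 + 1469 + 2025 = 8796
Weighted mean = 219694 / 8796 = 24.97658

25.0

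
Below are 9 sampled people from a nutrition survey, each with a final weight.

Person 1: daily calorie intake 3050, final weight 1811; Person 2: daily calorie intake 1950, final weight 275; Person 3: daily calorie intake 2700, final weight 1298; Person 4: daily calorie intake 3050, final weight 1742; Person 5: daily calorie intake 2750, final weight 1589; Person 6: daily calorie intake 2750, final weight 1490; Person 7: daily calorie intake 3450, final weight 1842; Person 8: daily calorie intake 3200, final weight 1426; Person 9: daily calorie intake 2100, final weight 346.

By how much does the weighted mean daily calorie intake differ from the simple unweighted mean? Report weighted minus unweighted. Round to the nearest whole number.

Unweighted sum = 3050 + 1950 + 2700 + 3050 + 2750 + 2750 + 3450 + 3200 + 2100 = 25000
Unweighted mean = 25000 / 9 = 2777.7778
Weighted sum = 34989450
Sum of weights = 1811 + 275 + 1298 + 1742 + 1589 + 1490 + 1842 + 1426 + 346 = 11819
Weighted mean = 34989450 / 11819 = 2960.4408
Difference (weighted minus unweighted) = 182.66304

183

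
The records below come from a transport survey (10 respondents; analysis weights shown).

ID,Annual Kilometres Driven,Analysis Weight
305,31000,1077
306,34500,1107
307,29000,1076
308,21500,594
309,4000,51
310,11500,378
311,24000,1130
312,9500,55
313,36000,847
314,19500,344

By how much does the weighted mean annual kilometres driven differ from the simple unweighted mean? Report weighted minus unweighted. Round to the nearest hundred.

Unweighted sum = 31000 + 34500 + 29000 + 21500 + 4000 + 11500 + 24000 + 9500 + 36000 + 19500 = 220500
Unweighted mean = 220500 / 10 = 22050
Weighted sum = 31000×1077 + 34500×1107 + 29000×1076 + 21500×594 + 4000×51 + 11500×378 + 24000×1130 + 9500×55 + 36000×847 + 19500×344
  = 184947000
Sum of weights = 1077 + 1107 + 1076 + 594 + 51 + 378 + 1130 + 55 + 847 + 344 = 6659
Weighted mean = 184947000 / 6659 = 27773.99
Difference (weighted minus unweighted) = 5723.9901

5700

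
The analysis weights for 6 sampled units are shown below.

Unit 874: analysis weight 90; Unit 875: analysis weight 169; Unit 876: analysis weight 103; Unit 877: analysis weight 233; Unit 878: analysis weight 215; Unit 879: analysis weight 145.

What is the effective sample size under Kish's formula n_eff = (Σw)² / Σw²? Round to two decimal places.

5.40

Σ wᵢ = 90 + 169 + 103 + 233 + 215 + 145 = 955
Σ wᵢ² = 8100 + 28561 + 10609 + 54289 + 46225 + 21025 = 168809
n_eff = 955² / 168809 = 912025 / 168809 = 5.4027036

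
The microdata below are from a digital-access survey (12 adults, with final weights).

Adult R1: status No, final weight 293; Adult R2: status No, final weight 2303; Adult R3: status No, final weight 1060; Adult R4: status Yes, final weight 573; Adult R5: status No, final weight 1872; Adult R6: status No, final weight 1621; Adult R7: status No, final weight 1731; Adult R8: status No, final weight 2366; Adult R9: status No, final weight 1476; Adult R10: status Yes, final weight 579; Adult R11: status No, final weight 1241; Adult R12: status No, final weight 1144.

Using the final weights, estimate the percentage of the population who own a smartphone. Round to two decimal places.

7.09

Sum of weights for 'Yes' = 573 + 579 = 1152
Total weight = 293 + 2303 + 1060 + 573 + 1872 + 1621 + 1731 + 2366 + 1476 + 579 + 1241 + 1144 = 16259
Weighted proportion = 1152 / 16259 = 0.070853066 → 7.0853066%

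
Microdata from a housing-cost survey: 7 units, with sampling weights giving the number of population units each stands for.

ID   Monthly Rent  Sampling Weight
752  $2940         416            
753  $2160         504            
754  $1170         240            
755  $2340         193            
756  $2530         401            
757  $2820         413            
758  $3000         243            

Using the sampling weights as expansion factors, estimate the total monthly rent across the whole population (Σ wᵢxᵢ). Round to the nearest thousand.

Weighted total = 5952290

5952000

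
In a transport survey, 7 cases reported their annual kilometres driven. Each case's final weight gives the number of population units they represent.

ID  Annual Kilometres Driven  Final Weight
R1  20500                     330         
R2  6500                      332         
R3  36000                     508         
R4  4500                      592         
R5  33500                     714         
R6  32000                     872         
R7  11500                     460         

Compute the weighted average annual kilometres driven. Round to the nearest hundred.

Weighted sum = 86988000
Sum of weights = 330 + 332 + 508 + 592 + 714 + 872 + 460 = 3808
Weighted mean = 86988000 / 3808 = 22843.487

22800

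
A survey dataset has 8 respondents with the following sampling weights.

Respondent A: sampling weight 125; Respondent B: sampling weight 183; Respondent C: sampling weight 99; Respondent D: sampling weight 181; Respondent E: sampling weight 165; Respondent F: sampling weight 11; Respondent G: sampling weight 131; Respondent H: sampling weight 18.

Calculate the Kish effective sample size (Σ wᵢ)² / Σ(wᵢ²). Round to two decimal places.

6.11

Σ wᵢ = 125 + 183 + 99 + 181 + 165 + 11 + 131 + 18 = 913
Σ wᵢ² = 15625 + 33489 + 9801 + 32761 + 27225 + 121 + 17161 + 324 = 136507
n_eff = 913² / 136507 = 833569 / 136507 = 6.1064195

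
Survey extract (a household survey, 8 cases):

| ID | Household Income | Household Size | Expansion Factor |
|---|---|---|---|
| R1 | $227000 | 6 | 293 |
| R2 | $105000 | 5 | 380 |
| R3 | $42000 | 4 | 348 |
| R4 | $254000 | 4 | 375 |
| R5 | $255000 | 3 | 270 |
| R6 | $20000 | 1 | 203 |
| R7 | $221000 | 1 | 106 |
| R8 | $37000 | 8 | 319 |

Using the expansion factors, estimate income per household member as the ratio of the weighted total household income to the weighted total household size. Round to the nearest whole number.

31740

Σ wᵢ·y = 227000×293 + 105000×380 + 42000×348 + 254000×375 + 255000×270 + 20000×203 + 221000×106 + 37000×319
  = 66511000 + 39900000 + 14616000 + 95250000 + 68850000 + 4060000 + 23426000 + 11803000 = 324416000
Σ wᵢ·x = 6×293 + 5×380 + 4×348 + 4×375 + 3×270 + 1×203 + 1×106 + 8×319
  = 1758 + 1900 + 1392 + 1500 + 810 + 203 + 106 + 2552 = 10221
Ratio = 324416000 / 10221 = 31740.143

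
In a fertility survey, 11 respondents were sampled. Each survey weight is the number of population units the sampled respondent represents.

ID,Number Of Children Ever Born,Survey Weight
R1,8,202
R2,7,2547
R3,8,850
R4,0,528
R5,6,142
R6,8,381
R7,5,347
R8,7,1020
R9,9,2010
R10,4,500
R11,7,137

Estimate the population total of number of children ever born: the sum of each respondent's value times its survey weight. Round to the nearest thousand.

Weighted total = 8×202 + 7×2547 + 8×850 + 0×528 + 6×142 + 8×381 + 5×347 + 7×1020 + 9×2010 + 4×500 + 7×137
  = 60069

60000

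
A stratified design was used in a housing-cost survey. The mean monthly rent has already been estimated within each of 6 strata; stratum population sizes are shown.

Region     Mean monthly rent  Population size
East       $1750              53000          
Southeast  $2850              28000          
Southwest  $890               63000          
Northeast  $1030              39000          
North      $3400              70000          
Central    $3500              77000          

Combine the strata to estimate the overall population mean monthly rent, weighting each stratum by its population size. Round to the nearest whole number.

Σ Nₕ·x̄ₕ = 1750×53000 + 2850×28000 + 890×63000 + 1030×39000 + 3400×70000 + 3500×77000
  = 776290000
Σ Nₕ = 53000 + 28000 + 63000 + 39000 + 70000 + 77000 = 330000
Overall mean = 776290000 / 330000 = 2352.3939

2352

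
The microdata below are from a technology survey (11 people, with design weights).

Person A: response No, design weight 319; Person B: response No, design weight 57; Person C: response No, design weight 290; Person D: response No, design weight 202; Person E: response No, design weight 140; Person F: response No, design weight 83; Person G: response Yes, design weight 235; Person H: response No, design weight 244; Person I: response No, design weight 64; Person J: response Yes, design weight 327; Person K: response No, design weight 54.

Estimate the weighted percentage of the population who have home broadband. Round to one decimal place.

Sum of weights for 'Yes' = 235 + 327 = 562
Total weight = 319 + 57 + 290 + 202 + 140 + 83 + 235 + 244 + 64 + 327 + 54 = 2015
Weighted proportion = 562 / 2015 = 0.27890819 → 27.890819%

27.9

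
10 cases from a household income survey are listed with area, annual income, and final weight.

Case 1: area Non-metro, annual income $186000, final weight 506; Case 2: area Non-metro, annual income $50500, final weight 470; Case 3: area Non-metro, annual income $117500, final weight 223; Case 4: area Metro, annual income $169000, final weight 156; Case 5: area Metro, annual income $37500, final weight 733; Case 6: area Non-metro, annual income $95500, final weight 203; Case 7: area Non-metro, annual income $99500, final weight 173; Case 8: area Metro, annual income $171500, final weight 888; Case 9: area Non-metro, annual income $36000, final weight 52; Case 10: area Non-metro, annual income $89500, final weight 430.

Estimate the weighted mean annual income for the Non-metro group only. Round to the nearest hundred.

107400

Non-metro rows: 1, 2, 3, 6, 7, 9, 10
Weighted sum = 186000×506 + 50500×470 + 117500×223 + 95500×203 + 99500×173 + 36000×52 + 89500×430
  = 94116000 + 23735000 + 26202500 + 19386500 + 17213500 + 1872000 + 38485000 = 221010500
Sum of weights = 506 + 470 + 223 + 203 + 173 + 52 + 430 = 2057
Weighted mean = 221010500 / 2057 = 107443.12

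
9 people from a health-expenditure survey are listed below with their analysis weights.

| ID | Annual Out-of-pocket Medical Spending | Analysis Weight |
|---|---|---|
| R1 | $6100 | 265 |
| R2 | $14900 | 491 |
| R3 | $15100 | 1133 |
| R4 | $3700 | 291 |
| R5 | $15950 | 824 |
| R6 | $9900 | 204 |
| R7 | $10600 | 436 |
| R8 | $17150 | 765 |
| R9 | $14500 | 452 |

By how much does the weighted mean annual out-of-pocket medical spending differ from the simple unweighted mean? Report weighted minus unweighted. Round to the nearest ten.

1710

Unweighted sum = 6100 + 14900 + 15100 + 3700 + 15950 + 9900 + 10600 + 17150 + 14500 = 107900
Unweighted mean = 107900 / 9 = 11988.889
Weighted sum = 6100×265 + 14900×491 + 15100×1133 + 3700×291 + 15950×824 + 9900×204 + 10600×436 + 17150×765 + 14500×452
  = 1616500 + 7315900 + 17108300 + 1076700 + 13142800 + 2019600 + 4621600 + 13119750 + 6554000 = 66575150
Sum of weights = 265 + 491 + 1133 + 291 + 824 + 204 + 436 + 765 + 452 = 4861
Weighted mean = 66575150 / 4861 = 13695.772
Difference (weighted minus unweighted) = 1706.8836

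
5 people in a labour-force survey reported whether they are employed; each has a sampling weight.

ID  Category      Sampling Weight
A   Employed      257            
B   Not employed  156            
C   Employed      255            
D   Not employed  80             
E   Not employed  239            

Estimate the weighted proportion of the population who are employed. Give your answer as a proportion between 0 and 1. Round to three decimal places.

0.519

Sum of weights for 'Employed' = 257 + 255 = 512
Total weight = 987
Weighted proportion = 512 / 987 = 0.51874367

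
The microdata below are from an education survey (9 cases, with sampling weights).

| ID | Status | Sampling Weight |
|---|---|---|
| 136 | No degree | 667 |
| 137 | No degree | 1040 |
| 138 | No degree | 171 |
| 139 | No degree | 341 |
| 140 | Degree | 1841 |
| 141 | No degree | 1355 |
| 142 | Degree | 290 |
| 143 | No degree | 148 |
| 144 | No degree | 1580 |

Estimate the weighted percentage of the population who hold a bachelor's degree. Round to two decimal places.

28.67

Sum of weights for 'Degree' = 1841 + 290 = 2131
Total weight = 7433
Weighted proportion = 2131 / 7433 = 0.28669447 → 28.669447%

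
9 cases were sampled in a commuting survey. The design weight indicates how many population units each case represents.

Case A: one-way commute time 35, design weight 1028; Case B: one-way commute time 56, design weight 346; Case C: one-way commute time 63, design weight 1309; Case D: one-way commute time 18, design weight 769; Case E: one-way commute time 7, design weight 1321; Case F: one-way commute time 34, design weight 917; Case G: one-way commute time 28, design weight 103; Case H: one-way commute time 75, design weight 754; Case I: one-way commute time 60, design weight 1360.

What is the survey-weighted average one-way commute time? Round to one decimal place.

42.1

Weighted sum = 333124
Sum of weights = 1028 + 346 + 1309 + 769 + 1321 + 917 + 103 + 754 + 1360 = 7907
Weighted mean = 333124 / 7907 = 42.130264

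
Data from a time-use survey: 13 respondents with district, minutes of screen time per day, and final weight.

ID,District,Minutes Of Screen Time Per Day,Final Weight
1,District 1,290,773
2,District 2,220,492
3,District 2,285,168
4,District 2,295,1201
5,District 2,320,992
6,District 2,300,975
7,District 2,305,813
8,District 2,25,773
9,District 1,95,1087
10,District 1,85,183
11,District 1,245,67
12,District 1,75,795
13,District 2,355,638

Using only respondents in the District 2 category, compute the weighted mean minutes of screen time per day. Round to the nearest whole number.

267

District 2 rows: 2, 3, 4, 5, 6, 7, 8, 13
Weighted sum = 220×492 + 285×168 + 295×1201 + 320×992 + 300×975 + 305×813 + 25×773 + 355×638
  = 1614135
Sum of weights = 492 + 168 + 1201 + 992 + 975 + 813 + 773 + 638 = 6052
Weighted mean = 1614135 / 6052 = 266.711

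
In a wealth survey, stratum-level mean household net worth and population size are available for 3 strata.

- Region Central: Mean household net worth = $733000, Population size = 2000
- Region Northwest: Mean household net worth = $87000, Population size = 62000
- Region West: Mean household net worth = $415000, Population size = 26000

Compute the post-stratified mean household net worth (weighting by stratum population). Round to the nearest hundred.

196100

Σ Nₕ·x̄ₕ = 733000×2000 + 87000×62000 + 415000×26000
  = 1466000000 + 5394000000 + 10790000000 = 17650000000
Σ Nₕ = 2000 + 62000 + 26000 = 90000
Overall mean = 17650000000 / 90000 = 196111.11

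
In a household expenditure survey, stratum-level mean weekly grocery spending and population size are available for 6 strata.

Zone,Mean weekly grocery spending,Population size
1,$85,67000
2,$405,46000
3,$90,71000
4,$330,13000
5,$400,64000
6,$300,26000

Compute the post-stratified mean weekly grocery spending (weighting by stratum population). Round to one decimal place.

Σ Nₕ·x̄ₕ = 68405000
Σ Nₕ = 67000 + 46000 + 71000 + 13000 + 64000 + 26000 = 287000
Overall mean = 68405000 / 287000 = 238.34495

238.3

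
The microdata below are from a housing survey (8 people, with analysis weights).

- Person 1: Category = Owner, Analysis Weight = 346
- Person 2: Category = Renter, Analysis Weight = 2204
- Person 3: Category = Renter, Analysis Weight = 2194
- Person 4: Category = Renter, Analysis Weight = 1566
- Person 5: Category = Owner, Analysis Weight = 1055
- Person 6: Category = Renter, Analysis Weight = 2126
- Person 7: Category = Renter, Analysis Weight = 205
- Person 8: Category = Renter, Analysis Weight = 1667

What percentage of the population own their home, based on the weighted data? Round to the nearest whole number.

12

Sum of weights for 'Owner' = 346 + 1055 = 1401
Total weight = 11363
Weighted proportion = 1401 / 11363 = 0.1232949 → 12.32949%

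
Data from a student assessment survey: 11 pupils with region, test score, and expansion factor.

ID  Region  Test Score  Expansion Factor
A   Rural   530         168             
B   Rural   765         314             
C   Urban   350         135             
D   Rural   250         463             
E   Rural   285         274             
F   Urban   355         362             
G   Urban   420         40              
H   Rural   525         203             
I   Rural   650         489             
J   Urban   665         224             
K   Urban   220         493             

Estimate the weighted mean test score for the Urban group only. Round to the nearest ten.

360

Urban rows: C, F, G, J, K
Weighted sum = 350×135 + 355×362 + 420×40 + 665×224 + 220×493
  = 47250 + 128510 + 16800 + 148960 + 108460 = 449980
Sum of weights = 1254
Weighted mean = 449980 / 1254 = 358.83573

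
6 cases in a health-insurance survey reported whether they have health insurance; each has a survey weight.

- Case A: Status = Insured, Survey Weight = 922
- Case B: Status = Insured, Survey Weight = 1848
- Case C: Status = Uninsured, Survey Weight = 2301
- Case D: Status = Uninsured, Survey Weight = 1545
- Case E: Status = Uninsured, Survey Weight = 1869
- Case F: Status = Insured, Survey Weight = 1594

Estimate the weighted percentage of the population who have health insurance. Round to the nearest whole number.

Sum of weights for 'Insured' = 922 + 1848 + 1594 = 4364
Total weight = 922 + 1848 + 2301 + 1545 + 1869 + 1594 = 10079
Weighted proportion = 4364 / 10079 = 0.43297946 → 43.297946%

43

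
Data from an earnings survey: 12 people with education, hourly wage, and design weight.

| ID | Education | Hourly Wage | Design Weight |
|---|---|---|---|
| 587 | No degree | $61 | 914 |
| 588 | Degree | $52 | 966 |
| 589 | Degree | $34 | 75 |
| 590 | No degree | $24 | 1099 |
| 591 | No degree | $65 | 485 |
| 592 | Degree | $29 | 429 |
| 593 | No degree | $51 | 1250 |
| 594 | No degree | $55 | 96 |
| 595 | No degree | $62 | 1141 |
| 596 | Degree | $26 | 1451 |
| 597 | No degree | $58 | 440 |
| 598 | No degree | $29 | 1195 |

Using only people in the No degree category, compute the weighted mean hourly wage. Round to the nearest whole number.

47

No degree rows: 587, 590, 591, 593, 594, 595, 597, 598
Weighted sum = 61×914 + 24×1099 + 65×485 + 51×1250 + 55×96 + 62×1141 + 58×440 + 29×1195
  = 55754 + 26376 + 31525 + 63750 + 5280 + 70742 + 25520 + 34655 = 313602
Sum of weights = 914 + 1099 + 485 + 1250 + 96 + 1141 + 440 + 1195 = 6620
Weighted mean = 313602 / 6620 = 47.371903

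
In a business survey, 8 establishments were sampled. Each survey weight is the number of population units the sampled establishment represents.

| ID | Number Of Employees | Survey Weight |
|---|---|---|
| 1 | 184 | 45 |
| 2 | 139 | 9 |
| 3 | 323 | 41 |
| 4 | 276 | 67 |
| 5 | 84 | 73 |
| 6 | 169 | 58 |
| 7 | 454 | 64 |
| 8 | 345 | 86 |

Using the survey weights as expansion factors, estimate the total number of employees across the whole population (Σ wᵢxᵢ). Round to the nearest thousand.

116000

Weighted total = 184×45 + 139×9 + 323×41 + 276×67 + 84×73 + 169×58 + 454×64 + 345×86
  = 8280 + 1251 + 13243 + 18492 + 6132 + 9802 + 29056 + 29670 = 115926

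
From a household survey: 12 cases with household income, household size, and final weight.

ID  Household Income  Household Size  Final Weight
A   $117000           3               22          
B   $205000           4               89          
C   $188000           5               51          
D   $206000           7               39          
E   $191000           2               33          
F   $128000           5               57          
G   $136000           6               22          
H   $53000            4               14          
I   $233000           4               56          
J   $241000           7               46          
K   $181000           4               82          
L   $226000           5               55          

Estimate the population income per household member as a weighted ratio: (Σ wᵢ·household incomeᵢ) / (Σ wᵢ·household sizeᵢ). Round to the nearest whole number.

40629

Σ wᵢ·y = 107180000
Σ wᵢ·x = 2638
Ratio = 107180000 / 2638 = 40629.265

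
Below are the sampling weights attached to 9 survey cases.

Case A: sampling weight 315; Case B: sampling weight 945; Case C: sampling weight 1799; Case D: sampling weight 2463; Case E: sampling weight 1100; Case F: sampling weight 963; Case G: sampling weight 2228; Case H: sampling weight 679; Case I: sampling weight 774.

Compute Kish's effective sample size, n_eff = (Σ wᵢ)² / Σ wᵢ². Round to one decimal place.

6.9

Σ wᵢ = 315 + 945 + 1799 + 2463 + 1100 + 963 + 2228 + 679 + 774 = 11266
Σ wᵢ² = 99225 + 893025 + 3236401 + 6066369 + 1210000 + 927369 + 4963984 + 461041 + 599076 = 18456490
n_eff = 11266² / 18456490 = 126922756 / 18456490 = 6.8768632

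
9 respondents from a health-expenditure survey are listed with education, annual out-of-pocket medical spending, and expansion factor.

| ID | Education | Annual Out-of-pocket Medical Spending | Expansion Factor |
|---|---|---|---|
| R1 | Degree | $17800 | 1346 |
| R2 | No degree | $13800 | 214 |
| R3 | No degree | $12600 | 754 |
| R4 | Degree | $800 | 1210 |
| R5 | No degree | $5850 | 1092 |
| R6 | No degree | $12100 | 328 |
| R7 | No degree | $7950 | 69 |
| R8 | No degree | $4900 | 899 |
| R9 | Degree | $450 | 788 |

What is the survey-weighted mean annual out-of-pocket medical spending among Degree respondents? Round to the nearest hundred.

Degree rows: R1, R4, R9
Weighted sum = 17800×1346 + 800×1210 + 450×788
  = 23958800 + 968000 + 354600 = 25281400
Sum of weights = 1346 + 1210 + 788 = 3344
Weighted mean = 25281400 / 3344 = 7560.2273

7600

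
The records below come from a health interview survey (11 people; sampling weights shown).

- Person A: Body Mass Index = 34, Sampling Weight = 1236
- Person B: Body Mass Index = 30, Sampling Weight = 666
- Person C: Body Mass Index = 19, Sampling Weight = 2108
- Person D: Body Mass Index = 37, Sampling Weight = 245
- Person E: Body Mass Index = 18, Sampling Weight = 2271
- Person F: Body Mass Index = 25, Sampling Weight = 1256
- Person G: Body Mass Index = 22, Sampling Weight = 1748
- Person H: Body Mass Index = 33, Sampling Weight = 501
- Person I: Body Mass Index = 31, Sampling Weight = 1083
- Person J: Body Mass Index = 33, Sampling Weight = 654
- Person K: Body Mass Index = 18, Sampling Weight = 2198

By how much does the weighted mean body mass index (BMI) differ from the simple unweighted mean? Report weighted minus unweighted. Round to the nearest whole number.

Unweighted sum = 34 + 30 + 19 + 37 + 18 + 25 + 22 + 33 + 31 + 33 + 18 = 300
Unweighted mean = 300 / 11 = 27.272727
Weighted sum = 34×1236 + 30×666 + 19×2108 + 37×245 + 18×2271 + 25×1256 + 22×1748 + 33×501 + 31×1083 + 33×654 + 18×2198
  = 42024 + 19980 + 40052 + 9065 + 40878 + 31400 + 38456 + 16533 + 33573 + 21582 + 39564 = 333107
Sum of weights = 1236 + 666 + 2108 + 245 + 2271 + 1256 + 1748 + 501 + 1083 + 654 + 2198 = 13966
Weighted mean = 333107 / 13966 = 23.851282
Difference (weighted minus unweighted) = -3.4214456

-3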